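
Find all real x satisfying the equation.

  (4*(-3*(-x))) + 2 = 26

Step 1. [(4*(-3*(-x))) + 2 = 26] peel the +2: subtract 2 from each side, so sub: 4*(-3*(-x)) = 24.
Step 2. [4*(-3*(-x)) = 24] divide by the outer 4 ⇒ div: -3*(-x) = 6.
Step 3. [-3*(-x) = 6] -3 out front; divide by -3, so div: -x = -2.
Step 4. [-x = -2] flip signs both sides. So neg: x = 2.

Answer: x ∈ {2}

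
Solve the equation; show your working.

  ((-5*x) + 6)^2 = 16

Step 1. [((-5*x) + 6)^2 = 16] LHS squared, RHS 16 ≥ 0: apply √ (±), so sqrt: (-5*x) + 6 = 4 or -4.
Step 2. [(-5*x) + 6 = 4 or -4] peel the +6: subtract 6 from each side, so sub: -5*x = -2 or -10.
Step 3. [-5*x = -2 or -10] divide by the outer -5 ⇒ div: x = 2/5 or 2.

Answer: x ∈ {2/5, 2}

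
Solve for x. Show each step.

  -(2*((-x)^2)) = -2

Step 1. [-(2*((-x)^2)) = -2] leading − — multiply by −1, so neg: 2*((-x)^2) = 2.
Step 2. [2*((-x)^2) = 2] LHS = 2·(…); ÷2 both sides, so div: (-x)^2 = 1.
Step 3. [(-x)^2 = 1] LHS squared, RHS 1 ≥ 0: apply √ (±). So sqrt: -x = 1 or -1.
Step 4. [-x = 1 or -1] flip signs both sides. So neg: x = -1 or 1.

Answer: x ∈ {-1, 1}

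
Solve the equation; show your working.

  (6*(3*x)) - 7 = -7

Step 1. [(6*(3*x)) - 7 = -7] peel the -7: add 7 from each side ⇒ sub: 6*(3*x) = 0.
Step 2. [6*(3*x) = 0] 6·(inner) — divide through by 6, so div: 3*x = 0.
Step 3. [3*x = 0] 3 out front; divide by 3 ⇒ div: x = 0.

Answer: x ∈ {0}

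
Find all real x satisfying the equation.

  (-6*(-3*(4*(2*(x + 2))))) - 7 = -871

Step 1. [(-6*(-3*(4*(2*(x + 2))))) - 7 = -871] 7 comes off first (add 7) ⇒ sub: -6*(-3*(4*(2*(x + 2)))) = -864.
Step 2. [-6*(-3*(4*(2*(x + 2)))) = -864] divide by the outer -6, so div: -3*(4*(2*(x + 2))) = 144.
Step 3. [-3*(4*(2*(x + 2))) = 144] LHS = -3·(…); ÷-3 both sides ⇒ div: 4*(2*(x + 2)) = -48.
Step 4. [4*(2*(x + 2)) = -48] LHS = 4·(…); ÷4 both sides. So div: 2*(x + 2) = -12.
Step 5. [2*(x + 2) = -12] 2·(inner) — divide through by 2 ⇒ div: x + 2 = -6.
Step 6. [x + 2 = -6] +2 is outermost — subtract 2 both sides, so sub: x = -8.

Answer: x ∈ {-8}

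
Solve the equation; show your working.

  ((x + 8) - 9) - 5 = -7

Step 1. [((x + 8) - 9) - 5 = -7] 5 comes off first (add 5), so sub: (x + 8) - 9 = -2.
Step 2. [(x + 8) - 9 = -2] the outer -9 inverts by adding 9. So sub: x + 8 = 7.
Step 3. [x + 8 = 7] subtract 8: x sits inside (… + 8) ⇒ sub: x = -1.

Answer: x ∈ {-1}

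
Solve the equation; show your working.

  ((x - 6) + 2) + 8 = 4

Step 1. [((x - 6) + 2) + 8 = 4] +8 is outermost — subtract 8 both sides. So sub: (x - 6) + 2 = -4.
Step 2. [(x - 6) + 2 = -4] the outer +2 inverts by subtracting 2, so sub: x - 6 = -6.
Step 3. [x - 6 = -6] peel the -6: add 6 from each side. So sub: x = 0.

Answer: x ∈ {0}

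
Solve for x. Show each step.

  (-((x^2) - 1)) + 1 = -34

Step 1. [(-((x^2) - 1)) + 1 = -34] peel the +1: subtract 1 from each side. So sub: -((x^2) - 1) = -35.
Step 2. [-((x^2) - 1) = -35] leading − — multiply by −1. So neg: (x^2) - 1 = 35.
Step 3. [(x^2) - 1 = 35] -1 is outermost — add 1 both sides, so sub: x^2 = 36.
Step 4. [x^2 = 36] 36 ≥ 0, LHS is (·)² — take ±√ ⇒ sqrt: x = 6 or -6.

Answer: x ∈ {-6, 6}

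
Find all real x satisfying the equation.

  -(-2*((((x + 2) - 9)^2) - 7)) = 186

Step 1. [-(-2*((((x + 2) - 9)^2) - 7)) = 186] LHS negated; negate both sides. So neg: -2*((((x + 2) - 9)^2) - 7) = -186.
Step 2. [-2*((((x + 2) - 9)^2) - 7) = -186] leading coefficient -2: divide by -2 ⇒ div: (((x + 2) - 9)^2) - 7 = 93.
Step 3. [(((x + 2) - 9)^2) - 7 = 93] add 7: x sits inside (… - 7). So sub: ((x + 2) - 9)^2 = 100.
Step 4. [((x + 2) - 9)^2 = 100] √ both sides: 100 ≥ 0 gives two branches ⇒ sqrt: (x + 2) - 9 = 10 or -10.
Step 5. [(x + 2) - 9 = 10 or -10] -9 is outermost — add 9 both sides ⇒ sub: x + 2 = 19 or -1.
Step 6. [x + 2 = 19 or -1] subtract 2: x sits inside (… + 2). So sub: x = 17 or -3.

Answer: x ∈ {-3, 17}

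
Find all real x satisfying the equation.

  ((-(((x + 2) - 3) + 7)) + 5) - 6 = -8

Step 1. [((-(((x + 2) - 3) + 7)) + 5) - 6 = -8] 6 comes off first (add 6) ⇒ sub: (-(((x + 2) - 3) + 7)) + 5 = -2.
Step 2. [(-(((x + 2) - 3) + 7)) + 5 = -2] 5 comes off first (subtract 5). So sub: -(((x + 2) - 3) + 7) = -7.
Step 3. [-(((x + 2) - 3) + 7) = -7] leading − — multiply by −1 ⇒ neg: ((x + 2) - 3) + 7 = 7.
Step 4. [((x + 2) - 3) + 7 = 7] 7 comes off first (subtract 7), so sub: (x + 2) - 3 = 0.
Step 5. [(x + 2) - 3 = 0] -3 is outermost — add 3 both sides. So sub: x + 2 = 3.
Step 6. [x + 2 = 3] the outer +2 inverts by subtracting 2 ⇒ sub: x = 1.

Answer: x ∈ {1}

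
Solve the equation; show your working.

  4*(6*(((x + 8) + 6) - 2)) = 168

Step 1. [4*(6*(((x + 8) + 6) - 2)) = 168] LHS = 4·(…); ÷4 both sides ⇒ div: 6*(((x + 8) + 6) - 2) = 42.
Step 2. [6*(((x + 8) + 6) - 2) = 42] divide by the outer 6. So div: ((x + 8) + 6) - 2 = 7.
Step 3. [((x + 8) + 6) - 2 = 7] the outer -2 inverts by adding 2, so sub: (x + 8) + 6 = 9.
Step 4. [(x + 8) + 6 = 9] the outer +6 inverts by subtracting 6 ⇒ sub: x + 8 = 3.
Step 5. [x + 8 = 3] peel the +8: subtract 8 from each side ⇒ sub: x = -5.

Answer: x ∈ {-5}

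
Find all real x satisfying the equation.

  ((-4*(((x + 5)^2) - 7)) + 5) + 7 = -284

Step 1. [((-4*(((x + 5)^2) - 7)) + 5) + 7 = -284] subtract 7: x sits inside (… + 7), so sub: (-4*(((x + 5)^2) - 7)) + 5 = -291.
Step 2. [(-4*(((x + 5)^2) - 7)) + 5 = -291] subtract 5: x sits inside (… + 5) ⇒ sub: -4*(((x + 5)^2) - 7) = -296.
Step 3. [-4*(((x + 5)^2) - 7) = -296] leading coefficient -4: divide by -4. So div: ((x + 5)^2) - 7 = 74.
Step 4. [((x + 5)^2) - 7 = 74] 7 comes off first (add 7) ⇒ sub: (x + 5)^2 = 81.
Step 5. [(x + 5)^2 = 81] √ both sides: 81 ≥ 0 gives two branches ⇒ sqrt: x + 5 = 9 or -9.
Step 6. [x + 5 = 9 or -9] +5 is outermost — subtract 5 both sides ⇒ sub: x = 4 or -14.

Answer: x ∈ {-14, 4}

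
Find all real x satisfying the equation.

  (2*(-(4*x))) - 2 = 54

Step 1. [(2*(-(4*x))) - 2 = 54] 2 divides every term; factor it out. So factor: (-(4*x)) - 1 = 27.
Step 2. [(-(4*x)) - 1 = 27] add 1: x sits inside (… - 1), so sub: -(4*x) = 28.
Step 3. [-(4*x) = 28] leading − — multiply by −1 ⇒ neg: 4*x = -28.
Step 4. [4*x = -28] LHS = 4·(…); ÷4 both sides ⇒ div: x = -7.

Answer: x ∈ {-7}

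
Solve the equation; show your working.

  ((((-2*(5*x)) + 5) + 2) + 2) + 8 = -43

Step 1. [((((-2*(5*x)) + 5) + 2) + 2) + 8 = -43] peel the +8: subtract 8 from each side. So sub: (((-2*(5*x)) + 5) + 2) + 2 = -51.
Step 2. [(((-2*(5*x)) + 5) + 2) + 2 = -51] 2 comes off first (subtract 2). So sub: ((-2*(5*x)) + 5) + 2 = -53.
Step 3. [((-2*(5*x)) + 5) + 2 = -53] 2 comes off first (subtract 2). So sub: (-2*(5*x)) + 5 = -55.
Step 4. [(-2*(5*x)) + 5 = -55] subtract 5: x sits inside (… + 5). So sub: -2*(5*x) = -60.
Step 5. [-2*(5*x) = -60] divide by the outer -2, so div: 5*x = 30.
Step 6. [5*x = 30] 5 out front; divide by 5. So div: x = 6.

Answer: x ∈ {6}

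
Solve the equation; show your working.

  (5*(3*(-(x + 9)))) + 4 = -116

Step 1. [(5*(3*(-(x + 9)))) + 4 = -116] subtract 4: x sits inside (… + 4) ⇒ sub: 5*(3*(-(x + 9))) = -120.
Step 2. [5*(3*(-(x + 9))) = -120] leading coefficient 5: divide by 5. So div: 3*(-(x + 9)) = -24.
Step 3. [3*(-(x + 9)) = -24] 3·(inner) — divide through by 3. So div: -(x + 9) = -8.
Step 4. [-(x + 9) = -8] leading − — multiply by −1 ⇒ neg: x + 9 = 8.
Step 5. [x + 9 = 8] the outer +9 inverts by subtracting 9. So sub: x = -1.

Answer: x ∈ {-1}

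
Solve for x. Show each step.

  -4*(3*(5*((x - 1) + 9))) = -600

Step 1. [-4*(3*(5*((x - 1) + 9))) = -600] LHS = -4·(…); ÷-4 both sides ⇒ div: 3*(5*((x - 1) + 9)) = 150.
Step 2. [3*(5*((x - 1) + 9)) = 150] 3 out front; divide by 3 ⇒ div: 5*((x - 1) + 9) = 50.
Step 3. [5*((x - 1) + 9) = 50] 5·(inner) — divide through by 5. So div: (x - 1) + 9 = 10.
Step 4. [(x - 1) + 9 = 10] peel the +9: subtract 9 from each side, so sub: x - 1 = 1.
Step 5. [x - 1 = 1] 1 comes off first (add 1) ⇒ sub: x = 2.

Answer: x ∈ {2}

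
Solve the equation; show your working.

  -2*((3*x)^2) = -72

Step 1. [-2*((3*x)^2) = -72] -2 out front; divide by -2 ⇒ div: (3*x)^2 = 36.
Step 2. [(3*x)^2 = 36] LHS squared, RHS 36 ≥ 0: apply √ (±) ⇒ sqrt: 3*x = 6 or -6.
Step 3. [3*x = 6 or -6] 3 out front; divide by 3. So div: x = 2 or -2.

Answer: x ∈ {-2, 2}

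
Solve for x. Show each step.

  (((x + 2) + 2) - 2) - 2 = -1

Step 1. [(((x + 2) + 2) - 2) - 2 = -1] peel the -2: add 2 from each side ⇒ sub: ((x + 2) + 2) - 2 = 1.
Step 2. [((x + 2) + 2) - 2 = 1] peel the -2: add 2 from each side ⇒ sub: (x + 2) + 2 = 3.
Step 3. [(x + 2) + 2 = 3] subtract 2: x sits inside (… + 2), so sub: x + 2 = 1.
Step 4. [x + 2 = 1] +2 is outermost — subtract 2 both sides ⇒ sub: x = -1.

Answer: x ∈ {-1}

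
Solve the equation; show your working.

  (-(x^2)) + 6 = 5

Step 1. [(-(x^2)) + 6 = 5] peel the +6: subtract 6 from each side. So sub: -(x^2) = -1.
Step 2. [-(x^2) = -1] leading − — multiply by −1, so neg: x^2 = 1.
Step 3. [x^2 = 1] √ both sides: 1 ≥ 0 gives two branches. So sqrt: x = 1 or -1.

Answer: x ∈ {-1, 1}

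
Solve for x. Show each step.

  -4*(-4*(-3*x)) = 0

Step 1. [-4*(-4*(-3*x)) = 0] leading coefficient -4: divide by -4, so div: -4*(-3*x) = 0.
Step 2. [-4*(-3*x) = 0] -4·(inner) — divide through by -4, so div: -3*x = 0.
Step 3. [-3*x = 0] divide by the outer -3 ⇒ div: x = 0.

Answer: x ∈ {0}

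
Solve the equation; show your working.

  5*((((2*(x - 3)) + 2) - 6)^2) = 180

Step 1. [5*((((2*(x - 3)) + 2) - 6)^2) = 180] 5·(inner) — divide through by 5 ⇒ div: (((2*(x - 3)) + 2) - 6)^2 = 36.
Step 2. [(((2*(x - 3)) + 2) - 6)^2 = 36] √ both sides: 36 ≥ 0 gives two branches ⇒ sqrt: ((2*(x - 3)) + 2) - 6 = 6 or -6.
Step 3. [((2*(x - 3)) + 2) - 6 = 6 or -6] peel the -6: add 6 from each side, so sub: (2*(x - 3)) + 2 = 12 or 0.
Step 4. [(2*(x - 3)) + 2 = 12 or 0] 2 | LHS and 2 | 12 or 0: pull 2 out, so factor: (x - 3) + 1 = 6 or 0.
Step 5. [(x - 3) + 1 = 6 or 0] subtract 1: x sits inside (… + 1) ⇒ sub: x - 3 = 5 or -1.
Step 6. [x - 3 = 5 or -1] -3 is outermost — add 3 both sides ⇒ sub: x = 8 or 2.

Answer: x ∈ {2, 8}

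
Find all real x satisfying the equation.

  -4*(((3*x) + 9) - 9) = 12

Step 1. [-4*(((3*x) + 9) - 9) = 12] LHS = -4·(…); ÷-4 both sides. So div: ((3*x) + 9) - 9 = -3.
Step 2. [((3*x) + 9) - 9 = -3] -9 is outermost — add 9 both sides. So sub: (3*x) + 9 = 6.
Step 3. [(3*x) + 9 = 6] 3 | LHS and 3 | 6: pull 3 out ⇒ factor: x + 3 = 2.
Step 4. [x + 3 = 2] 3 comes off first (subtract 3). So sub: x = -1.

Answer: x ∈ {-1}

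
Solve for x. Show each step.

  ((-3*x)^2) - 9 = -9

Step 1. [((-3*x)^2) - 9 = -9] 9 comes off first (add 9) ⇒ sub: (-3*x)^2 = 0.
Step 2. [(-3*x)^2 = 0] 0 ≥ 0, LHS is (·)² — take ±√, so sqrt: -3*x = 0.
Step 3. [-3*x = 0] divide by the outer -3. So div: x = 0.

Answer: x ∈ {0}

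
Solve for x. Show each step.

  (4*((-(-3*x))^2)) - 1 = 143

Step 1. [(4*((-(-3*x))^2)) - 1 = 143] peel the -1: add 1 from each side. So sub: 4*((-(-3*x))^2) = 144.
Step 2. [4*((-(-3*x))^2) = 144] LHS = 4·(…); ÷4 both sides. So div: (-(-3*x))^2 = 36.
Step 3. [(-(-3*x))^2 = 36] 36 ≥ 0, LHS is (·)² — take ±√ ⇒ sqrt: -(-3*x) = 6 or -6.
Step 4. [-(-3*x) = 6 or -6] leading − — multiply by −1. So neg: -3*x = -6 or 6.
Step 5. [-3*x = -6 or 6] LHS = -3·(…); ÷-3 both sides, so div: x = 2 or -2.

Answer: x ∈ {-2, 2}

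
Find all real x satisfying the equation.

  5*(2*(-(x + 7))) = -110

Step 1. [5*(2*(-(x + 7))) = -110] leading coefficient 5: divide by 5 ⇒ div: 2*(-(x + 7)) = -22.
Step 2. [2*(-(x + 7)) = -22] 2 out front; divide by 2, so div: -(x + 7) = -11.
Step 3. [-(x + 7) = -11] leading − — multiply by −1. So neg: x + 7 = 11.
Step 4. [x + 7 = 11] the outer +7 inverts by subtracting 7, so sub: x = 4.

Answer: x ∈ {4}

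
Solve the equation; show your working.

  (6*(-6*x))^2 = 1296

Step 1. [(6*(-6*x))^2 = 1296] √ both sides: 1296 ≥ 0 gives two branches ⇒ sqrt: 6*(-6*x) = 36 or -36.
Step 2. [6*(-6*x) = 36 or -36] leading coefficient 6: divide by 6. So div: -6*x = 6 or -6.
Step 3. [-6*x = 6 or -6] LHS = -6·(…); ÷-6 both sides, so div: x = -1 or 1.

Answer: x ∈ {-1, 1}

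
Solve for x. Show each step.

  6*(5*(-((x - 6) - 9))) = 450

Step 1. [6*(5*(-((x - 6) - 9))) = 450] 6 out front; divide by 6 ⇒ div: 5*(-((x - 6) - 9)) = 75.
Step 2. [5*(-((x - 6) - 9)) = 75] 5·(inner) — divide through by 5, so div: -((x - 6) - 9) = 15.
Step 3. [-((x - 6) - 9) = 15] LHS negated; negate both sides. So neg: (x - 6) - 9 = -15.
Step 4. [(x - 6) - 9 = -15] peel the -9: add 9 from each side, so sub: x - 6 = -6.
Step 5. [x - 6 = -6] peel the -6: add 6 from each side. So sub: x = 0.

Answer: x ∈ {0}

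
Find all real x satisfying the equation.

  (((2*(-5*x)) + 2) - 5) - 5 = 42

Step 1. [(((2*(-5*x)) + 2) - 5) - 5 = 42] add 5: x sits inside (… - 5) ⇒ sub: ((2*(-5*x)) + 2) - 5 = 47.
Step 2. [((2*(-5*x)) + 2) - 5 = 47] 5 comes off first (add 5) ⇒ sub: (2*(-5*x)) + 2 = 52.
Step 3. [(2*(-5*x)) + 2 = 52] peel the +2: subtract 2 from each side. So sub: 2*(-5*x) = 50.
Step 4. [2*(-5*x) = 50] LHS = 2·(…); ÷2 both sides, so div: -5*x = 25.
Step 5. [-5*x = 25] divide by the outer -5, so div: x = -5.

Answer: x ∈ {-5}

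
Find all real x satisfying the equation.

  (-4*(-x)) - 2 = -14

Step 1. [(-4*(-x)) - 2 = -14] -2 is outermost — add 2 both sides, so sub: -4*(-x) = -12.
Step 2. [-4*(-x) = -12] LHS = -4·(…); ÷-4 both sides ⇒ div: -x = 3.
Step 3. [-x = 3] flip signs both sides. So neg: x = -3.

Answer: x ∈ {-3}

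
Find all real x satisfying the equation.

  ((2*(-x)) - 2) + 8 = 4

Step 1. [((2*(-x)) - 2) + 8 = 4] subtract 8: x sits inside (… + 8). So sub: (2*(-x)) - 2 = -4.
Step 2. [(2*(-x)) - 2 = -4] 2 | LHS and 2 | -4: pull 2 out. So factor: (-x) - 1 = -2.
Step 3. [(-x) - 1 = -2] 1 comes off first (add 1) ⇒ sub: -x = -1.
Step 4. [-x = -1] flip signs both sides. So neg: x = 1.

Answer: x ∈ {1}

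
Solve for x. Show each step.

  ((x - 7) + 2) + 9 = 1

Step 1. [((x - 7) + 2) + 9 = 1] 9 comes off first (subtract 9) ⇒ sub: (x - 7) + 2 = -8.
Step 2. [(x - 7) + 2 = -8] subtract 2: x sits inside (… + 2). So sub: x - 7 = -10.
Step 3. [x - 7 = -10] peel the -7: add 7 from each side, so sub: x = -3.

Answer: x ∈ {-3}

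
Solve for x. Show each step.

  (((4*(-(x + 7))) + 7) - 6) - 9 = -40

Step 1. [(((4*(-(x + 7))) + 7) - 6) - 9 = -40] 9 comes off first (add 9) ⇒ sub: ((4*(-(x + 7))) + 7) - 6 = -31.
Step 2. [((4*(-(x + 7))) + 7) - 6 = -31] the outer -6 inverts by adding 6 ⇒ sub: (4*(-(x + 7))) + 7 = -25.
Step 3. [(4*(-(x + 7))) + 7 = -25] the outer +7 inverts by subtracting 7. So sub: 4*(-(x + 7)) = -32.
Step 4. [4*(-(x + 7)) = -32] 4 out front; divide by 4, so div: -(x + 7) = -8.
Step 5. [-(x + 7) = -8] LHS negated; negate both sides ⇒ neg: x + 7 = 8.
Step 6. [x + 7 = 8] +7 is outermost — subtract 7 both sides. So sub: x = 1.

Answer: x ∈ {1}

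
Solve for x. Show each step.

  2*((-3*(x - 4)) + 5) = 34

Step 1. [2*((-3*(x - 4)) + 5) = 34] 2 out front; divide by 2 ⇒ div: (-3*(x - 4)) + 5 = 17.
Step 2. [(-3*(x - 4)) + 5 = 17] +5 is outermost — subtract 5 both sides, so sub: -3*(x - 4) = 12.
Step 3. [-3*(x - 4) = 12] LHS = -3·(…); ÷-3 both sides. So div: x - 4 = -4.
Step 4. [x - 4 = -4] -4 is outermost — add 4 both sides, so sub: x = 0.

Answer: x ∈ {0}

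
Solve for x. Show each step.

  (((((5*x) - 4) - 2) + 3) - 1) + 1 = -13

Step 1. [(((((5*x) - 4) - 2) + 3) - 1) + 1 = -13] subtract 1: x sits inside (… + 1) ⇒ sub: ((((5*x) - 4) - 2) + 3) - 1 = -14.
Step 2. [((((5*x) - 4) - 2) + 3) - 1 = -14] add 1: x sits inside (… - 1), so sub: (((5*x) - 4) - 2) + 3 = -13.
Step 3. [(((5*x) - 4) - 2) + 3 = -13] peel the +3: subtract 3 from each side, so sub: ((5*x) - 4) - 2 = -16.
Step 4. [((5*x) - 4) - 2 = -16] add 2: x sits inside (… - 2), so sub: (5*x) - 4 = -14.
Step 5. [(5*x) - 4 = -14] add 4: x sits inside (… - 4), so sub: 5*x = -10.
Step 6. [5*x = -10] 5·(inner) — divide through by 5, so div: x = -2.

Answer: x ∈ {-2}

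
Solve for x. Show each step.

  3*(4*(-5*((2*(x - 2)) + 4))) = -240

Step 1. [3*(4*(-5*((2*(x - 2)) + 4))) = -240] 3 out front; divide by 3 ⇒ div: 4*(-5*((2*(x - 2)) + 4)) = -80.
Step 2. [4*(-5*((2*(x - 2)) + 4)) = -80] LHS = 4·(…); ÷4 both sides. So div: -5*((2*(x - 2)) + 4) = -20.
Step 3. [-5*((2*(x - 2)) + 4) = -20] LHS = -5·(…); ÷-5 both sides. So div: (2*(x - 2)) + 4 = 4.
Step 4. [(2*(x - 2)) + 4 = 4] common factor 2 (LHS and 4) — divide through, so factor: (x - 2) + 2 = 2.
Step 5. [(x - 2) + 2 = 2] the outer +2 inverts by subtracting 2 ⇒ sub: x - 2 = 0.
Step 6. [x - 2 = 0] 2 comes off first (add 2). So sub: x = 2.

Answer: x ∈ {2}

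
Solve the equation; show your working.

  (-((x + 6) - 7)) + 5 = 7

Step 1. [(-((x + 6) - 7)) + 5 = 7] peel the +5: subtract 5 from each side ⇒ sub: -((x + 6) - 7) = 2.
Step 2. [-((x + 6) - 7) = 2] leading − — multiply by −1 ⇒ neg: (x + 6) - 7 = -2.
Step 3. [(x + 6) - 7 = -2] the outer -7 inverts by adding 7. So sub: x + 6 = 5.
Step 4. [x + 6 = 5] the outer +6 inverts by subtracting 6 ⇒ sub: x = -1.

Answer: x ∈ {-1}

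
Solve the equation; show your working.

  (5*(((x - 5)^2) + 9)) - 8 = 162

Step 1. [(5*(((x - 5)^2) + 9)) - 8 = 162] add 8: x sits inside (… - 8), so sub: 5*(((x - 5)^2) + 9) = 170.
Step 2. [5*(((x - 5)^2) + 9) = 170] 5·(inner) — divide through by 5 ⇒ div: ((x - 5)^2) + 9 = 34.
Step 3. [((x - 5)^2) + 9 = 34] 9 comes off first (subtract 9) ⇒ sub: (x - 5)^2 = 25.
Step 4. [(x - 5)^2 = 25] 25 ≥ 0, LHS is (·)² — take ±√ ⇒ sqrt: x - 5 = 5 or -5.
Step 5. [x - 5 = 5 or -5] the outer -5 inverts by adding 5 ⇒ sub: x = 10 or 0.

Answer: x ∈ {0, 10}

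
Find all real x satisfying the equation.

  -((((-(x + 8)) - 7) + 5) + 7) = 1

Step 1. [-((((-(x + 8)) - 7) + 5) + 7) = 1] LHS negated; negate both sides, so neg: (((-(x + 8)) - 7) + 5) + 7 = -1.
Step 2. [(((-(x + 8)) - 7) + 5) + 7 = -1] the outer +7 inverts by subtracting 7. So sub: ((-(x + 8)) - 7) + 5 = -8.
Step 3. [((-(x + 8)) - 7) + 5 = -8] 5 comes off first (subtract 5) ⇒ sub: (-(x + 8)) - 7 = -13.
Step 4. [(-(x + 8)) - 7 = -13] peel the -7: add 7 from each side, so sub: -(x + 8) = -6.
Step 5. [-(x + 8) = -6] flip signs both sides. So neg: x + 8 = 6.
Step 6. [x + 8 = 6] peel the +8: subtract 8 from each side. So sub: x = -2.

Answer: x ∈ {-2}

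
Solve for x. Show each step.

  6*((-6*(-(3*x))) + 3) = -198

Step 1. [6*((-6*(-(3*x))) + 3) = -198] divide by the outer 6. So div: (-6*(-(3*x))) + 3 = -33.
Step 2. [(-6*(-(3*x))) + 3 = -33] subtract 3: x sits inside (… + 3). So sub: -6*(-(3*x)) = -36.
Step 3. [-6*(-(3*x)) = -36] -6·(inner) — divide through by -6. So div: -(3*x) = 6.
Step 4. [-(3*x) = 6] flip signs both sides. So neg: 3*x = -6.
Step 5. [3*x = -6] leading coefficient 3: divide by 3, so div: x = -2.

Answer: x ∈ {-2}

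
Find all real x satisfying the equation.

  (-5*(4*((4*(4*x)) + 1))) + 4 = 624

Step 1. [(-5*(4*((4*(4*x)) + 1))) + 4 = 624] 4 comes off first (subtract 4), so sub: -5*(4*((4*(4*x)) + 1)) = 620.
Step 2. [-5*(4*((4*(4*x)) + 1)) = 620] LHS = -5·(…); ÷-5 both sides ⇒ div: 4*((4*(4*x)) + 1) = -124.
Step 3. [4*((4*(4*x)) + 1) = -124] leading coefficient 4: divide by 4, so div: (4*(4*x)) + 1 = -31.
Step 4. [(4*(4*x)) + 1 = -31] 1 comes off first (subtract 1) ⇒ sub: 4*(4*x) = -32.
Step 5. [4*(4*x) = -32] leading coefficient 4: divide by 4 ⇒ div: 4*x = -8.
Step 6. [4*x = -8] 4 out front; divide by 4 ⇒ div: x = -2.

Answer: x ∈ {-2}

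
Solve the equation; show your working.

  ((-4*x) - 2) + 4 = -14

Step 1. [((-4*x) - 2) + 4 = -14] subtract 4: x sits inside (… + 4) ⇒ sub: (-4*x) - 2 = -18.
Step 2. [(-4*x) - 2 = -18] peel the -2: add 2 from each side, so sub: -4*x = -16.
Step 3. [-4*x = -16] -4·(inner) — divide through by -4. So div: x = 4.

Answer: x ∈ {4}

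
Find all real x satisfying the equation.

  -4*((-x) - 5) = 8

Step 1. [-4*((-x) - 5) = 8] leading coefficient -4: divide by -4. So div: (-x) - 5 = -2.
Step 2. [(-x) - 5 = -2] 5 comes off first (add 5). So sub: -x = 3.
Step 3. [-x = 3] flip signs both sides. So neg: x = -3.

Answer: x ∈ {-3}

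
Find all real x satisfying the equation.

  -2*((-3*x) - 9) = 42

Step 1. [-2*((-3*x) - 9) = 42] divide by the outer -2. So div: (-3*x) - 9 = -21.
Step 2. [(-3*x) - 9 = -21] 9 comes off first (add 9), so sub: -3*x = -12.
Step 3. [-3*x = -12] -3·(inner) — divide through by -3, so div: x = 4.

Answer: x ∈ {4}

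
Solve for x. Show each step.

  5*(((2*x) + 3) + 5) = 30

Step 1. [5*(((2*x) + 3) + 5) = 30] 5 out front; divide by 5. So div: ((2*x) + 3) + 5 = 6.
Step 2. [((2*x) + 3) + 5 = 6] +5 is outermost — subtract 5 both sides ⇒ sub: (2*x) + 3 = 1.
Step 3. [(2*x) + 3 = 1] subtract 3: x sits inside (… + 3), so sub: 2*x = -2.
Step 4. [2*x = -2] LHS = 2·(…); ÷2 both sides, so div: x = -1.

Answer: x ∈ {-1}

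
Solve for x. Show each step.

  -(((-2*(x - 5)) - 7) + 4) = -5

Step 1. [-(((-2*(x - 5)) - 7) + 4) = -5] flip signs both sides ⇒ neg: ((-2*(x - 5)) - 7) + 4 = 5.
Step 2. [((-2*(x - 5)) - 7) + 4 = 5] peel the +4: subtract 4 from each side. So sub: (-2*(x - 5)) - 7 = 1.
Step 3. [(-2*(x - 5)) - 7 = 1] add 7: x sits inside (… - 7), so sub: -2*(x - 5) = 8.
Step 4. [-2*(x - 5) = 8] divide by the outer -2 ⇒ div: x - 5 = -4.
Step 5. [x - 5 = -4] peel the -5: add 5 from each side ⇒ sub: x = 1.

Answer: x ∈ {1}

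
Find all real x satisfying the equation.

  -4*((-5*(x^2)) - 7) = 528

Step 1. [-4*((-5*(x^2)) - 7) = 528] -4·(inner) — divide through by -4 ⇒ div: (-5*(x^2)) - 7 = -132.
Step 2. [(-5*(x^2)) - 7 = -132] 7 comes off first (add 7), so sub: -5*(x^2) = -125.
Step 3. [-5*(x^2) = -125] -5 out front; divide by -5, so div: x^2 = 25.
Step 4. [x^2 = 25] √ both sides: 25 ≥ 0 gives two branches. So sqrt: x = 5 or -5.

Answer: x ∈ {-5, 5}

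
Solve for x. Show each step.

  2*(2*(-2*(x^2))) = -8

Step 1. [2*(2*(-2*(x^2))) = -8] LHS = 2·(…); ÷2 both sides. So div: 2*(-2*(x^2)) = -4.
Step 2. [2*(-2*(x^2)) = -4] leading coefficient 2: divide by 2, so div: -2*(x^2) = -2.
Step 3. [-2*(x^2) = -2] -2 out front; divide by -2, so div: x^2 = 1.
Step 4. [x^2 = 1] √ both sides: 1 ≥ 0 gives two branches, so sqrt: x = 1 or -1.

Answer: x ∈ {-1, 1}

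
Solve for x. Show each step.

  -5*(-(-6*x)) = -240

Step 1. [-5*(-(-6*x)) = -240] divide by the outer -5 ⇒ div: -(-6*x) = 48.
Step 2. [-(-6*x) = 48] LHS negated; negate both sides. So neg: -6*x = -48.
Step 3. [-6*x = -48] leading coefficient -6: divide by -6. So div: x = 8.

Answer: x ∈ {8}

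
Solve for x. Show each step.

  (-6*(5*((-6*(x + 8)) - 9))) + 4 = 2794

Step 1. [(-6*(5*((-6*(x + 8)) - 9))) + 4 = 2794] subtract 4: x sits inside (… + 4) ⇒ sub: -6*(5*((-6*(x + 8)) - 9)) = 2790.
Step 2. [-6*(5*((-6*(x + 8)) - 9)) = 2790] -6 out front; divide by -6, so div: 5*((-6*(x + 8)) - 9) = -465.
Step 3. [5*((-6*(x + 8)) - 9) = -465] divide by the outer 5 ⇒ div: (-6*(x + 8)) - 9 = -93.
Step 4. [(-6*(x + 8)) - 9 = -93] add 9: x sits inside (… - 9), so sub: -6*(x + 8) = -84.
Step 5. [-6*(x + 8) = -84] -6·(inner) — divide through by -6, so div: x + 8 = 14.
Step 6. [x + 8 = 14] subtract 8: x sits inside (… + 8), so sub: x = 6.

Answer: x ∈ {6}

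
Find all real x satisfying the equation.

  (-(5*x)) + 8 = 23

Step 1. [(-(5*x)) + 8 = 23] the outer +8 inverts by subtracting 8 ⇒ sub: -(5*x) = 15.
Step 2. [-(5*x) = 15] leading − — multiply by −1, so neg: 5*x = -15.
Step 3. [5*x = -15] 5·(inner) — divide through by 5, so div: x = -3.

Answer: x ∈ {-3}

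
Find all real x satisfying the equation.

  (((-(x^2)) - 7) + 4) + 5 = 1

Step 1. [(((-(x^2)) - 7) + 4) + 5 = 1] peel the +5: subtract 5 from each side. So sub: ((-(x^2)) - 7) + 4 = -4.
Step 2. [((-(x^2)) - 7) + 4 = -4] 4 comes off first (subtract 4), so sub: (-(x^2)) - 7 = -8.
Step 3. [(-(x^2)) - 7 = -8] peel the -7: add 7 from each side, so sub: -(x^2) = -1.
Step 4. [-(x^2) = -1] leading − — multiply by −1 ⇒ neg: x^2 = 1.
Step 5. [x^2 = 1] √ both sides: 1 ≥ 0 gives two branches. So sqrt: x = 1 or -1.

Answer: x ∈ {-1, 1}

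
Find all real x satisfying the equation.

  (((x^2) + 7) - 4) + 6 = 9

Step 1. [(((x^2) + 7) - 4) + 6 = 9] the outer +6 inverts by subtracting 6 ⇒ sub: ((x^2) + 7) - 4 = 3.
Step 2. [((x^2) + 7) - 4 = 3] -4 is outermost — add 4 both sides ⇒ sub: (x^2) + 7 = 7.
Step 3. [(x^2) + 7 = 7] the outer +7 inverts by subtracting 7 ⇒ sub: x^2 = 0.
Step 4. [x^2 = 0] LHS squared, RHS 0 ≥ 0: apply √ (±). So sqrt: x = 0.

Answer: x ∈ {0}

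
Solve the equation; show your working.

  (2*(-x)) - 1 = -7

Step 1. [(2*(-x)) - 1 = -7] add 1: x sits inside (… - 1). So sub: 2*(-x) = -6.
Step 2. [2*(-x) = -6] 2 out front; divide by 2, so div: -x = -3.
Step 3. [-x = -3] leading − — multiply by −1. So neg: x = 3.

Answer: x ∈ {3}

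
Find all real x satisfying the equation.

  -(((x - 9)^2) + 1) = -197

Step 1. [-(((x - 9)^2) + 1) = -197] leading − — multiply by −1. So neg: ((x - 9)^2) + 1 = 197.
Step 2. [((x - 9)^2) + 1 = 197] subtract 1: x sits inside (… + 1) ⇒ sub: (x - 9)^2 = 196.
Step 3. [(x - 9)^2 = 196] LHS squared, RHS 196 ≥ 0: apply √ (±). So sqrt: x - 9 = 14 or -14.
Step 4. [x - 9 = 14 or -14] -9 is outermost — add 9 both sides ⇒ sub: x = 23 or -5.

Answer: x ∈ {-5, 23}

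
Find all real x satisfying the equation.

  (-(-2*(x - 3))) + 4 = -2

Step 1. [(-(-2*(x - 3))) + 4 = -2] subtract 4: x sits inside (… + 4), so sub: -(-2*(x - 3)) = -6.
Step 2. [-(-2*(x - 3)) = -6] leading − — multiply by −1. So neg: -2*(x - 3) = 6.
Step 3. [-2*(x - 3) = 6] -2·(inner) — divide through by -2. So div: x - 3 = -3.
Step 4. [x - 3 = -3] peel the -3: add 3 from each side, so sub: x = 0.

Answer: x ∈ {0}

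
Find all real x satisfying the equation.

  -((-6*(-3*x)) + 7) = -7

Step 1. [-((-6*(-3*x)) + 7) = -7] leading − — multiply by −1 ⇒ neg: (-6*(-3*x)) + 7 = 7.
Step 2. [(-6*(-3*x)) + 7 = 7] +7 is outermost — subtract 7 both sides ⇒ sub: -6*(-3*x) = 0.
Step 3. [-6*(-3*x) = 0] LHS = -6·(…); ÷-6 both sides ⇒ div: -3*x = 0.
Step 4. [-3*x = 0] divide by the outer -3 ⇒ div: x = 0.

Answer: x ∈ {0}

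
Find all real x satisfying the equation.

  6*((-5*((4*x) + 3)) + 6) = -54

Step 1. [6*((-5*((4*x) + 3)) + 6) = -54] 6·(inner) — divide through by 6, so div: (-5*((4*x) + 3)) + 6 = -9.
Step 2. [(-5*((4*x) + 3)) + 6 = -9] 6 comes off first (subtract 6) ⇒ sub: -5*((4*x) + 3) = -15.
Step 3. [-5*((4*x) + 3) = -15] divide by the outer -5, so div: (4*x) + 3 = 3.
Step 4. [(4*x) + 3 = 3] 3 comes off first (subtract 3). So sub: 4*x = 0.
Step 5. [4*x = 0] 4 out front; divide by 4 ⇒ div: x = 0.

Answer: x ∈ {0}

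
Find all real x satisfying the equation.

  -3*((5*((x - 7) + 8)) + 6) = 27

Step 1. [-3*((5*((x - 7) + 8)) + 6) = 27] -3 out front; divide by -3 ⇒ div: (5*((x - 7) + 8)) + 6 = -9.
Step 2. [(5*((x - 7) + 8)) + 6 = -9] peel the +6: subtract 6 from each side. So sub: 5*((x - 7) + 8) = -15.
Step 3. [5*((x - 7) + 8) = -15] LHS = 5·(…); ÷5 both sides ⇒ div: (x - 7) + 8 = -3.
Step 4. [(x - 7) + 8 = -3] subtract 8: x sits inside (… + 8), so sub: x - 7 = -11.
Step 5. [x - 7 = -11] peel the -7: add 7 from each side, so sub: x = -4.

Answer: x ∈ {-4}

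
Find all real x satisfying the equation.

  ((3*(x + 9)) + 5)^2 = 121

Step 1. [((3*(x + 9)) + 5)^2 = 121] √ both sides: 121 ≥ 0 gives two branches ⇒ sqrt: (3*(x + 9)) + 5 = 11 or -11.
Step 2. [(3*(x + 9)) + 5 = 11 or -11] peel the +5: subtract 5 from each side, so sub: 3*(x + 9) = 6 or -16.
Step 3. [3*(x + 9) = 6 or -16] 3·(inner) — divide through by 3. So div: x + 9 = 2 or -16/3.
Step 4. [x + 9 = 2 or -16/3] peel the +9: subtract 9 from each side ⇒ sub: x = -7 or -43/3.

Answer: x ∈ {-43/3, -7}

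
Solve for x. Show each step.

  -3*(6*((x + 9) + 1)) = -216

Step 1. [-3*(6*((x + 9) + 1)) = -216] LHS = -3·(…); ÷-3 both sides, so div: 6*((x + 9) + 1) = 72.
Step 2. [6*((x + 9) + 1) = 72] 6 out front; divide by 6. So div: (x + 9) + 1 = 12.
Step 3. [(x + 9) + 1 = 12] 1 comes off first (subtract 1), so sub: x + 9 = 11.
Step 4. [x + 9 = 11] peel the +9: subtract 9 from each side ⇒ sub: x = 2.

Answer: x ∈ {2}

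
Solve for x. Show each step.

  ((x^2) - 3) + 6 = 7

Step 1. [((x^2) - 3) + 6 = 7] peel the +6: subtract 6 from each side, so sub: (x^2) - 3 = 1.
Step 2. [(x^2) - 3 = 1] the outer -3 inverts by adding 3. So sub: x^2 = 4.
Step 3. [x^2 = 4] √ both sides: 4 ≥ 0 gives two branches ⇒ sqrt: x = 2 or -2.

Answer: x ∈ {-2, 2}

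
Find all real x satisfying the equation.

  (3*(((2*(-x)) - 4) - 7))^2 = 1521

Step 1. [(3*(((2*(-x)) - 4) - 7))^2 = 1521] LHS squared, RHS 1521 ≥ 0: apply √ (±). So sqrt: 3*(((2*(-x)) - 4) - 7) = 39 or -39.
Step 2. [3*(((2*(-x)) - 4) - 7) = 39 or -39] divide by the outer 3, so div: ((2*(-x)) - 4) - 7 = 13 or -13.
Step 3. [((2*(-x)) - 4) - 7 = 13 or -13] the outer -7 inverts by adding 7 ⇒ sub: (2*(-x)) - 4 = 20 or -6.
Step 4. [(2*(-x)) - 4 = 20 or -6] -4 is outermost — add 4 both sides. So sub: 2*(-x) = 24 or -2.
Step 5. [2*(-x) = 24 or -2] leading coefficient 2: divide by 2 ⇒ div: -x = 12 or -1.
Step 6. [-x = 12 or -1] flip signs both sides. So neg: x = -12 or 1.

Answer: x ∈ {-12, 1}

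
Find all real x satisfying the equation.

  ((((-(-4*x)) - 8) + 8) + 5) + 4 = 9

Step 1. [((((-(-4*x)) - 8) + 8) + 5) + 4 = 9] subtract 4: x sits inside (… + 4). So sub: (((-(-4*x)) - 8) + 8) + 5 = 5.
Step 2. [(((-(-4*x)) - 8) + 8) + 5 = 5] subtract 5: x sits inside (… + 5), so sub: ((-(-4*x)) - 8) + 8 = 0.
Step 3. [((-(-4*x)) - 8) + 8 = 0] peel the +8: subtract 8 from each side. So sub: (-(-4*x)) - 8 = -8.
Step 4. [(-(-4*x)) - 8 = -8] peel the -8: add 8 from each side, so sub: -(-4*x) = 0.
Step 5. [-(-4*x) = 0] LHS negated; negate both sides, so neg: -4*x = 0.
Step 6. [-4*x = 0] -4 out front; divide by -4. So div: x = 0.

Answer: x ∈ {0}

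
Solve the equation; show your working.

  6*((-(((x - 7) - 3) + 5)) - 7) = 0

Step 1. [6*((-(((x - 7) - 3) + 5)) - 7) = 0] divide by the outer 6. So div: (-(((x - 7) - 3) + 5)) - 7 = 0.
Step 2. [(-(((x - 7) - 3) + 5)) - 7 = 0] 7 comes off first (add 7) ⇒ sub: -(((x - 7) - 3) + 5) = 7.
Step 3. [-(((x - 7) - 3) + 5) = 7] LHS negated; negate both sides, so neg: ((x - 7) - 3) + 5 = -7.
Step 4. [((x - 7) - 3) + 5 = -7] +5 is outermost — subtract 5 both sides, so sub: (x - 7) - 3 = -12.
Step 5. [(x - 7) - 3 = -12] add 3: x sits inside (… - 3) ⇒ sub: x - 7 = -9.
Step 6. [x - 7 = -9] -7 is outermost — add 7 both sides, so sub: x = -2.

Answer: x ∈ {-2}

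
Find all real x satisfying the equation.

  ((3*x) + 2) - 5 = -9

Step 1. [((3*x) + 2) - 5 = -9] peel the -5: add 5 from each side, so sub: (3*x) + 2 = -4.
Step 2. [(3*x) + 2 = -4] +2 is outermost — subtract 2 both sides. So sub: 3*x = -6.
Step 3. [3*x = -6] leading coefficient 3: divide by 3, so div: x = -2.

Answer: x ∈ {-2}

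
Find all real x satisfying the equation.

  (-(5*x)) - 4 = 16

Step 1. [(-(5*x)) - 4 = 16] add 4: x sits inside (… - 4), so sub: -(5*x) = 20.
Step 2. [-(5*x) = 20] flip signs both sides ⇒ neg: 5*x = -20.
Step 3. [5*x = -20] divide by the outer 5. So div: x = -4.

Answer: x ∈ {-4}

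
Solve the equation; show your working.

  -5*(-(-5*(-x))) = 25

Step 1. [-5*(-(-5*(-x))) = 25] -5·(inner) — divide through by -5, so div: -(-5*(-x)) = -5.
Step 2. [-(-5*(-x)) = -5] flip signs both sides ⇒ neg: -5*(-x) = 5.
Step 3. [-5*(-x) = 5] -5·(inner) — divide through by -5. So div: -x = -1.
Step 4. [-x = -1] flip signs both sides ⇒ neg: x = 1.

Answer: x ∈ {1}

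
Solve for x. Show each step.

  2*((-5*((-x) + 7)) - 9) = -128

Step 1. [2*((-5*((-x) + 7)) - 9) = -128] 2·(inner) — divide through by 2, so div: (-5*((-x) + 7)) - 9 = -64.
Step 2. [(-5*((-x) + 7)) - 9 = -64] the outer -9 inverts by adding 9, so sub: -5*((-x) + 7) = -55.
Step 3. [-5*((-x) + 7) = -55] divide by the outer -5. So div: (-x) + 7 = 11.
Step 4. [(-x) + 7 = 11] peel the +7: subtract 7 from each side ⇒ sub: -x = 4.
Step 5. [-x = 4] leading − — multiply by −1 ⇒ neg: x = -4.

Answer: x ∈ {-4}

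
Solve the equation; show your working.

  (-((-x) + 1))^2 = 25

Step 1. [(-((-x) + 1))^2 = 25] 25 ≥ 0, LHS is (·)² — take ±√. So sqrt: -((-x) + 1) = 5 or -5.
Step 2. [-((-x) + 1) = 5 or -5] flip signs both sides, so neg: (-x) + 1 = -5 or 5.
Step 3. [(-x) + 1 = -5 or 5] +1 is outermost — subtract 1 both sides ⇒ sub: -x = -6 or 4.
Step 4. [-x = -6 or 4] LHS negated; negate both sides. So neg: x = 6 or -4.

Answer: x ∈ {-4, 6}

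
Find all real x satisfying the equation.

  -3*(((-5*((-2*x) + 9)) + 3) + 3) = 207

Step 1. [-3*(((-5*((-2*x) + 9)) + 3) + 3) = 207] divide by the outer -3 ⇒ div: ((-5*((-2*x) + 9)) + 3) + 3 = -69.
Step 2. [((-5*((-2*x) + 9)) + 3) + 3 = -69] peel the +3: subtract 3 from each side ⇒ sub: (-5*((-2*x) + 9)) + 3 = -72.
Step 3. [(-5*((-2*x) + 9)) + 3 = -72] 3 comes off first (subtract 3), so sub: -5*((-2*x) + 9) = -75.
Step 4. [-5*((-2*x) + 9) = -75] leading coefficient -5: divide by -5. So div: (-2*x) + 9 = 15.
Step 5. [(-2*x) + 9 = 15] subtract 9: x sits inside (… + 9), so sub: -2*x = 6.
Step 6. [-2*x = 6] -2·(inner) — divide through by -2. So div: x = -3.

Answer: x ∈ {-3}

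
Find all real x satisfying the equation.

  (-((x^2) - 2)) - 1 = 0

Step 1. [(-((x^2) - 2)) - 1 = 0] 1 comes off first (add 1). So sub: -((x^2) - 2) = 1.
Step 2. [-((x^2) - 2) = 1] LHS negated; negate both sides, so neg: (x^2) - 2 = -1.
Step 3. [(x^2) - 2 = -1] 2 comes off first (add 2). So sub: x^2 = 1.
Step 4. [x^2 = 1] √ both sides: 1 ≥ 0 gives two branches. So sqrt: x = 1 or -1.

Answer: x ∈ {-1, 1}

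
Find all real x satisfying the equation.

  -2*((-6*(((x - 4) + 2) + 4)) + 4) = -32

Step 1. [-2*((-6*(((x - 4) + 2) + 4)) + 4) = -32] leading coefficient -2: divide by -2. So div: (-6*(((x - 4) + 2) + 4)) + 4 = 16.
Step 2. [(-6*(((x - 4) + 2) + 4)) + 4 = 16] the outer +4 inverts by subtracting 4. So sub: -6*(((x - 4) + 2) + 4) = 12.
Step 3. [-6*(((x - 4) + 2) + 4) = 12] divide by the outer -6. So div: ((x - 4) + 2) + 4 = -2.
Step 4. [((x - 4) + 2) + 4 = -2] the outer +4 inverts by subtracting 4 ⇒ sub: (x - 4) + 2 = -6.
Step 5. [(x - 4) + 2 = -6] subtract 2: x sits inside (… + 2). So sub: x - 4 = -8.
Step 6. [x - 4 = -8] add 4: x sits inside (… - 4) ⇒ sub: x = -4.

Answer: x ∈ {-4}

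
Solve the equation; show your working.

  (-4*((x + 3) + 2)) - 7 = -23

Step 1. [(-4*((x + 3) + 2)) - 7 = -23] add 7: x sits inside (… - 7), so sub: -4*((x + 3) + 2) = -16.
Step 2. [-4*((x + 3) + 2) = -16] divide by the outer -4. So div: (x + 3) + 2 = 4.
Step 3. [(x + 3) + 2 = 4] +2 is outermost — subtract 2 both sides ⇒ sub: x + 3 = 2.
Step 4. [x + 3 = 2] 3 comes off first (subtract 3), so sub: x = -1.

Answer: x ∈ {-1}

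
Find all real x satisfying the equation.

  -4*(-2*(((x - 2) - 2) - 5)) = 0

Step 1. [-4*(-2*(((x - 2) - 2) - 5)) = 0] divide by the outer -4. So div: -2*(((x - 2) - 2) - 5) = 0.
Step 2. [-2*(((x - 2) - 2) - 5) = 0] LHS = -2·(…); ÷-2 both sides. So div: ((x - 2) - 2) - 5 = 0.
Step 3. [((x - 2) - 2) - 5 = 0] add 5: x sits inside (… - 5) ⇒ sub: (x - 2) - 2 = 5.
Step 4. [(x - 2) - 2 = 5] 2 comes off first (add 2) ⇒ sub: x - 2 = 7.
Step 5. [x - 2 = 7] 2 comes off first (add 2). So sub: x = 9.

Answer: x ∈ {9}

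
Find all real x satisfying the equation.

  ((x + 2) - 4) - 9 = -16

Step 1. [((x + 2) - 4) - 9 = -16] add 9: x sits inside (… - 9) ⇒ sub: (x + 2) - 4 = -7.
Step 2. [(x + 2) - 4 = -7] the outer -4 inverts by adding 4, so sub: x + 2 = -3.
Step 3. [x + 2 = -3] 2 comes off first (subtract 2), so sub: x = -5.

Answer: x ∈ {-5}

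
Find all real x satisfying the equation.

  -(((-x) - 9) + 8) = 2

Step 1. [-(((-x) - 9) + 8) = 2] flip signs both sides ⇒ neg: ((-x) - 9) + 8 = -2.
Step 2. [((-x) - 9) + 8 = -2] subtract 8: x sits inside (… + 8) ⇒ sub: (-x) - 9 = -10.
Step 3. [(-x) - 9 = -10] the outer -9 inverts by adding 9 ⇒ sub: -x = -1.
Step 4. [-x = -1] flip signs both sides. So neg: x = 1.

Answer: x ∈ {1}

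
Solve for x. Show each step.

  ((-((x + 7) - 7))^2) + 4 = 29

Step 1. [((-((x + 7) - 7))^2) + 4 = 29] the outer +4 inverts by subtracting 4, so sub: (-((x + 7) - 7))^2 = 25.
Step 2. [(-((x + 7) - 7))^2 = 25] 25 ≥ 0, LHS is (·)² — take ±√. So sqrt: -((x + 7) - 7) = 5 or -5.
Step 3. [-((x + 7) - 7) = 5 or -5] leading − — multiply by −1. So neg: (x + 7) - 7 = -5 or 5.
Step 4. [(x + 7) - 7 = -5 or 5] add 7: x sits inside (… - 7) ⇒ sub: x + 7 = 2 or 12.
Step 5. [x + 7 = 2 or 12] +7 is outermost — subtract 7 both sides. So sub: x = -5 or 5.

Answer: x ∈ {-5, 5}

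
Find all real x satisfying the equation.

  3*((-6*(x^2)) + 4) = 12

Step 1. [3*((-6*(x^2)) + 4) = 12] LHS = 3·(…); ÷3 both sides, so div: (-6*(x^2)) + 4 = 4.
Step 2. [(-6*(x^2)) + 4 = 4] +4 is outermost — subtract 4 both sides, so sub: -6*(x^2) = 0.
Step 3. [-6*(x^2) = 0] leading coefficient -6: divide by -6 ⇒ div: x^2 = 0.
Step 4. [x^2 = 0] LHS squared, RHS 0 ≥ 0: apply √ (±) ⇒ sqrt: x = 0.

Answer: x ∈ {0}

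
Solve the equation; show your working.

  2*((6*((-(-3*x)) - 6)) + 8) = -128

Step 1. [2*((6*((-(-3*x)) - 6)) + 8) = -128] divide by the outer 2, so div: (6*((-(-3*x)) - 6)) + 8 = -64.
Step 2. [(6*((-(-3*x)) - 6)) + 8 = -64] 8 comes off first (subtract 8). So sub: 6*((-(-3*x)) - 6) = -72.
Step 3. [6*((-(-3*x)) - 6) = -72] LHS = 6·(…); ÷6 both sides. So div: (-(-3*x)) - 6 = -12.
Step 4. [(-(-3*x)) - 6 = -12] peel the -6: add 6 from each side, so sub: -(-3*x) = -6.
Step 5. [-(-3*x) = -6] flip signs both sides ⇒ neg: -3*x = 6.
Step 6. [-3*x = 6] divide by the outer -3 ⇒ div: x = -2.

Answer: x ∈ {-2}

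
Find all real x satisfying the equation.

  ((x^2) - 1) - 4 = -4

Step 1. [((x^2) - 1) - 4 = -4] 4 comes off first (add 4), so sub: (x^2) - 1 = 0.
Step 2. [(x^2) - 1 = 0] 1 comes off first (add 1), so sub: x^2 = 1.
Step 3. [x^2 = 1] √ both sides: 1 ≥ 0 gives two branches, so sqrt: x = 1 or -1.

Answer: x ∈ {-1, 1}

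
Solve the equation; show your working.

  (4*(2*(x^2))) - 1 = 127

Step 1. [(4*(2*(x^2))) - 1 = 127] the outer -1 inverts by adding 1 ⇒ sub: 4*(2*(x^2)) = 128.
Step 2. [4*(2*(x^2)) = 128] divide by the outer 4, so div: 2*(x^2) = 32.
Step 3. [2*(x^2) = 32] 2 out front; divide by 2 ⇒ div: x^2 = 16.
Step 4. [x^2 = 16] √ both sides: 16 ≥ 0 gives two branches ⇒ sqrt: x = 4 or -4.

Answer: x ∈ {-4, 4}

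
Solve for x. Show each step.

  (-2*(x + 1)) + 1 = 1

Step 1. [(-2*(x + 1)) + 1 = 1] +1 is outermost — subtract 1 both sides. So sub: -2*(x + 1) = 0.
Step 2. [-2*(x + 1) = 0] leading coefficient -2: divide by -2. So div: x + 1 = 0.
Step 3. [x + 1 = 0] peel the +1: subtract 1 from each side. So sub: x = -1.

Answer: x ∈ {-1}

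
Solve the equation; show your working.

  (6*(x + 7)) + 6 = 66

Step 1. [(6*(x + 7)) + 6 = 66] common factor 6 (LHS and 66) — divide through, so factor: (x + 7) + 1 = 11.
Step 2. [(x + 7) + 1 = 11] peel the +1: subtract 1 from each side, so sub: x + 7 = 10.
Step 3. [x + 7 = 10] subtract 7: x sits inside (… + 7), so sub: x = 3.

Answer: x ∈ {3}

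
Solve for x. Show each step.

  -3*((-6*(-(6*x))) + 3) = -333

Step 1. [-3*((-6*(-(6*x))) + 3) = -333] leading coefficient -3: divide by -3, so div: (-6*(-(6*x))) + 3 = 111.
Step 2. [(-6*(-(6*x))) + 3 = 111] +3 is outermost — subtract 3 both sides. So sub: -6*(-(6*x)) = 108.
Step 3. [-6*(-(6*x)) = 108] divide by the outer -6, so div: -(6*x) = -18.
Step 4. [-(6*x) = -18] leading − — multiply by −1. So neg: 6*x = 18.
Step 5. [6*x = 18] 6 out front; divide by 6, so div: x = 3.

Answer: x ∈ {3}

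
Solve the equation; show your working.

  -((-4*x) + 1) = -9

Step 1. [-((-4*x) + 1) = -9] leading − — multiply by −1. So neg: (-4*x) + 1 = 9.
Step 2. [(-4*x) + 1 = 9] +1 is outermost — subtract 1 both sides. So sub: -4*x = 8.
Step 3. [-4*x = 8] -4 out front; divide by -4 ⇒ div: x = -2.

Answer: x ∈ {-2}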